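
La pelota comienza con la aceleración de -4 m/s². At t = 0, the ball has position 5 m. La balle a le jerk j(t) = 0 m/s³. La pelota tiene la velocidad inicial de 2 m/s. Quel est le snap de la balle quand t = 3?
Nous devons dériver notre équation du jerk j(t) = 0 1 fois. La dérivée du jerk donne le snap: s(t) = 0. De l'équation du snap s(t) = 0, nous substituons t = 3 pour obtenir s = 0.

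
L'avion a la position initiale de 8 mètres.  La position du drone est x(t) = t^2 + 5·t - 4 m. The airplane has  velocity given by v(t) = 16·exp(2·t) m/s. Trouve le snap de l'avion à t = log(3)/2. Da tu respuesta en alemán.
Ausgehend von der Geschwindigkeit v(t) = 16·exp(2·t), nehmen wir 3 Ableitungen. Die Ableitung von der Geschwindigkeit ergibt die Beschleunigung: a(t) = 32·exp(2·t). Mit d/dt von a(t) finden wir j(t) = 64·exp(2·t). Die Ableitung von dem Ruck ergibt den Snap: s(t) = 128·exp(2·t). Aus der Gleichung für den Snap s(t) = 128·exp(2·t), setzen wir t = log(3)/2 ein und erhalten s = 384.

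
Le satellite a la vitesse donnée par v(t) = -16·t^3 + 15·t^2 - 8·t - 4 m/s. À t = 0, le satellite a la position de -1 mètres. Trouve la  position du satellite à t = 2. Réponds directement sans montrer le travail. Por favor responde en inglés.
The answer is -49.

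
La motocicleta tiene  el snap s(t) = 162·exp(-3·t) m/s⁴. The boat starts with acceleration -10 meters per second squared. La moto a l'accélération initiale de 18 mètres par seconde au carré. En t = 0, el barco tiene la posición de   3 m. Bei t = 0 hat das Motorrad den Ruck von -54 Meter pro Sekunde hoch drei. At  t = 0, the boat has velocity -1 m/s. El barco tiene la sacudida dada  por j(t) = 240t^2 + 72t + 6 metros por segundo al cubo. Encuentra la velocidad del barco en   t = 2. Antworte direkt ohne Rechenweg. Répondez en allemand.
Bei t = 2, v = 407.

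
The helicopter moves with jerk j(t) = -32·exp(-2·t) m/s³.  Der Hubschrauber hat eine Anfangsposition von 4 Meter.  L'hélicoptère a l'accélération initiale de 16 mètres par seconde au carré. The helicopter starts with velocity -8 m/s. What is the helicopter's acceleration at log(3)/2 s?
Starting from jerk j(t) = -32·exp(-2·t), we take 1 antiderivative. Integrating jerk and using the initial condition a(0) = 16, we get a(t) = 16·exp(-2·t). From the given acceleration equation a(t) = 16·exp(-2·t), we substitute t = log(3)/2 to get a = 16/3.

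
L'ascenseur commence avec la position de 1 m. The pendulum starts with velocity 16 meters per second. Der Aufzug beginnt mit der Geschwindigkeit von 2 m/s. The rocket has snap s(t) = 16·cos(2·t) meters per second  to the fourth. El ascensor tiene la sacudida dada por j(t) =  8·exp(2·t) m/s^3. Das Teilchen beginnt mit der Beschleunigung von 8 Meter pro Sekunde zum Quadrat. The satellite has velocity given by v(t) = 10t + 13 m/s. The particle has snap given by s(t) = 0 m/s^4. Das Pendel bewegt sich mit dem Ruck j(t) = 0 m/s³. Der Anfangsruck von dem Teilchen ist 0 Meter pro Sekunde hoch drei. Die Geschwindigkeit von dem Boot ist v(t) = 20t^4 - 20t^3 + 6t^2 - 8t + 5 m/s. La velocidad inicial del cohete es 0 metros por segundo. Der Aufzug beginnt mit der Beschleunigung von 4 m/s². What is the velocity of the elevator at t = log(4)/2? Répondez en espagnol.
Partiendo de la sacudida j(t) = 8·exp(2·t), tomamos 2 integrales. Integrando la sacudida y usando la condición inicial a(0) = 4, obtenemos a(t) = 4·exp(2·t). Integrando la aceleración y usando la condición inicial v(0) = 2, obtenemos v(t) = 2·exp(2·t). Usando v(t) = 2·exp(2·t) y sustituyendo t = log(4)/2, encontramos v = 8.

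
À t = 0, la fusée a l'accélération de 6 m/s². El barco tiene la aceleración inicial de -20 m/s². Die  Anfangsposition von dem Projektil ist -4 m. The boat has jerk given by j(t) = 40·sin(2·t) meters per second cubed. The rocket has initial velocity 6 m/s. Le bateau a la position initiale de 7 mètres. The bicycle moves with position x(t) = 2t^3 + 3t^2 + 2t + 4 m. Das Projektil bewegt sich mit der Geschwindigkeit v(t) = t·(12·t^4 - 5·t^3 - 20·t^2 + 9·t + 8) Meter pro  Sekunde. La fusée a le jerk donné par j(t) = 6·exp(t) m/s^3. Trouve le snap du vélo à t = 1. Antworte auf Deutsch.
Um dies zu lösen, müssen wir 4 Ableitungen unserer Gleichung für die Position x(t) = 2·t^3 + 3·t^2 + 2·t + 4 nehmen. Durch Ableiten von der Position erhalten wir die Geschwindigkeit: v(t) = 6·t^2 + 6·t + 2. Die Ableitung von der Geschwindigkeit ergibt die Beschleunigung: a(t) = 12·t + 6. Die Ableitung von der Beschleunigung ergibt den Ruck: j(t) = 12. Die Ableitung von dem Ruck ergibt den Snap: s(t) = 0. Mit s(t) = 0 und Einsetzen von t = 1, finden wir s = 0.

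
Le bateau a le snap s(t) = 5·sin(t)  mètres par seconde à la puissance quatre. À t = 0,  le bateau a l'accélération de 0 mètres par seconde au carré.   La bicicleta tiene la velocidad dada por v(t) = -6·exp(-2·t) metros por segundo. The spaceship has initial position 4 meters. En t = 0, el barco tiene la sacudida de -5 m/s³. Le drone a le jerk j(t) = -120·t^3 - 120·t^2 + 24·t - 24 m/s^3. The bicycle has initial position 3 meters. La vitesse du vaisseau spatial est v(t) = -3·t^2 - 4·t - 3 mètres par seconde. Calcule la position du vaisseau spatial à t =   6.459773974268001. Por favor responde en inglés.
We need to integrate our velocity equation v(t) = -3·t^2 - 4·t - 3 1 time. Finding the integral of v(t) and using x(0) = 4: x(t) = -t^3 - 2·t^2 - 3·t + 4. Using x(t) = -t^3 - 2·t^2 - 3·t + 4 and substituting t = 6.459773974268001, we find x = -368.394521263819.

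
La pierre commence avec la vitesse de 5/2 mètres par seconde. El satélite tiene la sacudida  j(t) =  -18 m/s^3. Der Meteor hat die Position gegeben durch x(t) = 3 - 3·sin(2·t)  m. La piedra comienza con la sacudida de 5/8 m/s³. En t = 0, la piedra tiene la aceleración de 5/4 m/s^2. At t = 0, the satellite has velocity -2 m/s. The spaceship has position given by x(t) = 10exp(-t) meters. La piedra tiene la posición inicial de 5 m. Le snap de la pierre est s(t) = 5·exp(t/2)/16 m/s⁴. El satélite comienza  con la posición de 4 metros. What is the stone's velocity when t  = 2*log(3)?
To solve this, we need to take 3 integrals of our snap equation s(t) = 5·exp(t/2)/16. Integrating snap and using the initial condition j(0) = 5/8, we get j(t) = 5·exp(t/2)/8. The antiderivative of jerk is acceleration. Using a(0) = 5/4, we get a(t) = 5·exp(t/2)/4. Integrating acceleration and using the initial condition v(0) = 5/2, we get v(t) = 5·exp(t/2)/2. Using v(t) = 5·exp(t/2)/2 and substituting t = 2*log(3), we find v = 15/2.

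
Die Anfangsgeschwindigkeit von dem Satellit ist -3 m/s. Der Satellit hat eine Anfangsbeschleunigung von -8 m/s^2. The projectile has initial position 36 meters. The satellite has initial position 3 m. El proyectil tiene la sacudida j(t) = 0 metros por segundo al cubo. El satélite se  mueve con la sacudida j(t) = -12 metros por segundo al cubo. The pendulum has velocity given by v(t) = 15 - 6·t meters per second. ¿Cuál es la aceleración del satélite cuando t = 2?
Necesitamos integrar nuestra ecuación de la sacudida j(t) = -12 1 vez. La antiderivada de la sacudida, con a(0) = -8, da la aceleración: a(t) = -12·t - 8. Usando a(t) = -12·t - 8 y sustituyendo t = 2, encontramos a = -32.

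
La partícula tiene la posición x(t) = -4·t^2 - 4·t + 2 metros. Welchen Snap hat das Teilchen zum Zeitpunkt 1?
Wir müssen unsere Gleichung für die Position x(t) = -4·t^2 - 4·t + 2 4-mal ableiten. Mit d/dt von x(t) finden wir v(t) = -8·t - 4. Die Ableitung von der Geschwindigkeit ergibt die Beschleunigung: a(t) = -8. Durch Ableiten von der Beschleunigung erhalten wir den Ruck: j(t) = 0. Die Ableitung von dem Ruck ergibt den Snap: s(t) = 0. Wir haben den Snap s(t) = 0. Durch Einsetzen von t = 1: s(1) = 0.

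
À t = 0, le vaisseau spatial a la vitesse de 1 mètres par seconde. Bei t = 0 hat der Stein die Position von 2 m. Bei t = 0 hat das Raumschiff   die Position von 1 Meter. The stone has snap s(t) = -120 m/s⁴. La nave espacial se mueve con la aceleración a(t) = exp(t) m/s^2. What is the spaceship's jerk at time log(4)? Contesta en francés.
Nous devons dériver notre équation de l'accélération a(t) = exp(t) 1 fois. En prenant d/dt de a(t), nous trouvons j(t) = exp(t). Nous avons le jerk j(t) = exp(t). En substituant t = log(4): j(log(4)) = 4.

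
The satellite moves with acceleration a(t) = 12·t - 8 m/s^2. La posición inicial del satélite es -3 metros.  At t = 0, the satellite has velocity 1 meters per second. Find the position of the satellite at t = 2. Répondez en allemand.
Wir müssen das Integral unserer Gleichung für die Beschleunigung a(t) = 12·t - 8 2-mal finden. Das Integral von der Beschleunigung, mit v(0) = 1, ergibt die Geschwindigkeit: v(t) = 6·t^2 - 8·t + 1. Mit ∫v(t)dt und Anwendung von x(0) = -3, finden wir x(t) = 2·t^3 - 4·t^2 + t - 3. Aus der Gleichung für die Position x(t) = 2·t^3 - 4·t^2 + t - 3, setzen wir t = 2 ein und erhalten x = -1.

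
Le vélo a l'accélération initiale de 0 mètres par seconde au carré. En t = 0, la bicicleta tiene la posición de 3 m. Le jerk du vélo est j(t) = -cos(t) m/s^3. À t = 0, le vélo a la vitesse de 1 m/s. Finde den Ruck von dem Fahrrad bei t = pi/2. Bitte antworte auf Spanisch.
Tenemos la sacudida j(t) = -cos(t). Sustituyendo t = pi/2: j(pi/2) = 0.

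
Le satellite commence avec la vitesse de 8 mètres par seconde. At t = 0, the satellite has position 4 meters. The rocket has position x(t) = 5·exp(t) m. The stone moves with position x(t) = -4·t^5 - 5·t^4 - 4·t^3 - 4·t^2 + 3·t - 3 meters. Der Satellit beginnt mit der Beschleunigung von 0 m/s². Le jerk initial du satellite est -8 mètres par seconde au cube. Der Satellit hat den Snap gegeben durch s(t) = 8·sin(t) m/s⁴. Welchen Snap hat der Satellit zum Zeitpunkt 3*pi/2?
Wir haben den Snap s(t) = 8·sin(t). Durch Einsetzen von t = 3*pi/2: s(3*pi/2) = -8.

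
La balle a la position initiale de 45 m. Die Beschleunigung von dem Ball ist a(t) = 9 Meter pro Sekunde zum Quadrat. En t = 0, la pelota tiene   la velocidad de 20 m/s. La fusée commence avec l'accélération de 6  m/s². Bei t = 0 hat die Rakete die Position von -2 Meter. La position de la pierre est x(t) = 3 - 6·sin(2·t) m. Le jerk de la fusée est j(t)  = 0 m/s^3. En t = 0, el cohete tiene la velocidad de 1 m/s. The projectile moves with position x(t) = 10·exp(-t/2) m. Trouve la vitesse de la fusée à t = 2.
Nous devons intégrer notre équation du jerk j(t) = 0 2 fois. La primitive du jerk est l'accélération. En utilisant a(0) = 6, nous obtenons a(t) = 6. L'intégrale de l'accélération, avec v(0) = 1, donne la vitesse: v(t) = 6·t + 1. En utilisant v(t) = 6·t + 1 et en substituant t = 2, nous trouvons v = 13.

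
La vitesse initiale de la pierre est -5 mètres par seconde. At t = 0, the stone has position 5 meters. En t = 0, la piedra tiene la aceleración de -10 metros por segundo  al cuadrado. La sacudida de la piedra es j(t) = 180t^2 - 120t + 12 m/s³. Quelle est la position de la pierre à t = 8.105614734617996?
Nous devons intégrer notre équation du jerk j(t) = 180·t^2 - 120·t + 12 3 fois. La primitive du jerk est l'accélération. En utilisant a(0) = -10, nous obtenons a(t) = 60·t^3 - 60·t^2 + 12·t - 10. La primitive de l'accélération est la vitesse. En utilisant v(0) = -5, nous obtenons v(t) = 15·t^4 - 20·t^3 + 6·t^2 - 10·t - 5. La primitive de la vitesse est la position. En utilisant x(0) = 5, nous obtenons x(t) = 3·t^5 - 5·t^4 + 2·t^3 - 5·t^2 - 5·t + 5. En utilisant x(t) = 3·t^5 - 5·t^4 + 2·t^3 - 5·t^2 - 5·t + 5 et en substituant t = 8.105614734617996, nous trouvons x = 84084.5390853210.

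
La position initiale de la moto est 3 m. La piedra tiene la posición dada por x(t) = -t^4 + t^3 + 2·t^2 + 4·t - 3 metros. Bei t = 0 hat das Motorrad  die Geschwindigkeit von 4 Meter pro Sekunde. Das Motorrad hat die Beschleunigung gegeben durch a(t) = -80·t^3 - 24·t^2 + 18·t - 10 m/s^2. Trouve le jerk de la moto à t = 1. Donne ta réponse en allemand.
Ausgehend von der Beschleunigung a(t) = -80·t^3 - 24·t^2 + 18·t - 10, nehmen wir 1 Ableitung. Mit d/dt von a(t) finden wir j(t) = -240·t^2 - 48·t + 18. Mit j(t) = -240·t^2 - 48·t + 18 und Einsetzen von t = 1, finden wir j = -270.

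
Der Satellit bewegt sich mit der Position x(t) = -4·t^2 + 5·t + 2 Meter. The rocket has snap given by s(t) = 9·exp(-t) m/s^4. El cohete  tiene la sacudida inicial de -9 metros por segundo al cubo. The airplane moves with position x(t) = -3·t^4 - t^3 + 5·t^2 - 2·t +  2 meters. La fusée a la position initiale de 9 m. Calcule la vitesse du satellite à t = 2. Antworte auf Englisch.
Starting from position x(t) = -4·t^2 + 5·t + 2, we take 1 derivative. Differentiating position, we get velocity: v(t) = 5 - 8·t. Using v(t) = 5 - 8·t and substituting t = 2, we find v = -11.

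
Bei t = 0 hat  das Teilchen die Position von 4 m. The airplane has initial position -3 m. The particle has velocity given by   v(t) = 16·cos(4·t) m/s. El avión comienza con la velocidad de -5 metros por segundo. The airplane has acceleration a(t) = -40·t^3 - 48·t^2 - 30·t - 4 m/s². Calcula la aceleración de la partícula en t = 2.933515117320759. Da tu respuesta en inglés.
Starting from velocity v(t) = 16·cos(4·t), we take 1 derivative. Differentiating velocity, we get acceleration: a(t) = -64·sin(4·t). From the given acceleration equation a(t) = -64·sin(4·t), we substitute t = 2.933515117320759 to get a = 47.3272615394012.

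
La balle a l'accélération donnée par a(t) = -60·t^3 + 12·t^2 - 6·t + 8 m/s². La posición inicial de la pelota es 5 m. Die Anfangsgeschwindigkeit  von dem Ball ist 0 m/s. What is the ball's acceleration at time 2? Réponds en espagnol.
Tenemos la aceleración a(t) = -60·t^3 + 12·t^2 - 6·t + 8. Sustituyendo t = 2: a(2) = -436.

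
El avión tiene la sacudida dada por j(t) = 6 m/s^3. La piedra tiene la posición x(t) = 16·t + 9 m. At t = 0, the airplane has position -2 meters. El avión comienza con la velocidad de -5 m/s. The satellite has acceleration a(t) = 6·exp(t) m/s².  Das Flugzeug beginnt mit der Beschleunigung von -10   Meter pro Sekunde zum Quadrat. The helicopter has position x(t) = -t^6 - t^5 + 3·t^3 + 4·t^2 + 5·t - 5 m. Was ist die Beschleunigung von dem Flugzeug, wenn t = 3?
Ausgehend von dem Ruck j(t) = 6, nehmen wir 1 Stammfunktion. Die Stammfunktion von dem Ruck ist die Beschleunigung. Mit a(0) = -10 erhalten wir a(t) = 6·t - 10. Aus der Gleichung für die Beschleunigung a(t) = 6·t - 10, setzen wir t = 3 ein und erhalten a = 8.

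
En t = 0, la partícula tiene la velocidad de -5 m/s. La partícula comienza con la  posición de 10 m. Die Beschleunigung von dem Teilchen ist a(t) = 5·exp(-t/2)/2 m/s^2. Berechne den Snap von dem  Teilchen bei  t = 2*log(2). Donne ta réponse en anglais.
Starting from acceleration a(t) = 5·exp(-t/2)/2, we take 2 derivatives. The derivative of acceleration gives jerk: j(t) = -5·exp(-t/2)/4. Differentiating jerk, we get snap: s(t) = 5·exp(-t/2)/8. From the given snap equation s(t) = 5·exp(-t/2)/8, we substitute t = 2*log(2) to get s = 5/16.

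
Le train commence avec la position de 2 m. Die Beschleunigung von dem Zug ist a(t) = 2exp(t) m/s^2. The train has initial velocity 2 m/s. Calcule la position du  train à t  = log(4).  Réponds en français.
En partant de l'accélération a(t) = 2·exp(t), nous prenons 2 intégrales. La primitive de l'accélération, avec v(0) = 2, donne la vitesse: v(t) = 2·exp(t). En intégrant la vitesse et en utilisant la condition initiale x(0) = 2, nous obtenons x(t) = 2·exp(t). Nous avons la position x(t) = 2·exp(t). En substituant t = log(4): x(log(4)) = 8.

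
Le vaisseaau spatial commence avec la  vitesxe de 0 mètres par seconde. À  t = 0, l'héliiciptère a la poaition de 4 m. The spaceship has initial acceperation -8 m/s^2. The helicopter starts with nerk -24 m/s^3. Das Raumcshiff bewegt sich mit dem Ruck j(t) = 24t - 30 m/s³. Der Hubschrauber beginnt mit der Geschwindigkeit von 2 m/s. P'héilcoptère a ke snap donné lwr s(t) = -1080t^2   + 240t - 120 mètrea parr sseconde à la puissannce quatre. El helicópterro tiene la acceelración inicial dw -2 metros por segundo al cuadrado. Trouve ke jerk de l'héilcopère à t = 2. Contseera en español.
Debemos encontrar la integral de nuestra ecuación del snap s(t) = -1080·t^2 + 240·t - 120 1 vez. La integral del snap, con j(0) = -24, da la sacudida: j(t) = -360·t^3 + 120·t^2 - 120·t - 24. Tenemos la sacudida j(t) = -360·t^3 + 120·t^2 - 120·t - 24. Sustituyendo t = 2: j(2) = -2664.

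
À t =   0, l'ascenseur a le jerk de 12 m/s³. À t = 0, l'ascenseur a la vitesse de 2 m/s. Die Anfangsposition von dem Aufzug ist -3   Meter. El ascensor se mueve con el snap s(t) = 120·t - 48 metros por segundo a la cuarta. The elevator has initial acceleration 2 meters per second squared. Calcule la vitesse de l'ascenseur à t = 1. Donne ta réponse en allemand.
Wir müssen das Integral unserer Gleichung für den Snap s(t) = 120·t - 48 3-mal finden. Die Stammfunktion von dem Snap ist der Ruck. Mit j(0) = 12 erhalten wir j(t) = 60·t^2 - 48·t + 12. Die Stammfunktion von dem Ruck ist die Beschleunigung. Mit a(0) = 2 erhalten wir a(t) = 20·t^3 - 24·t^2 + 12·t + 2. Mit ∫a(t)dt und Anwendung von v(0) = 2, finden wir v(t) = 5·t^4 - 8·t^3 + 6·t^2 + 2·t + 2. Mit v(t) = 5·t^4 - 8·t^3 + 6·t^2 + 2·t + 2 und Einsetzen von t = 1, finden wir v = 7.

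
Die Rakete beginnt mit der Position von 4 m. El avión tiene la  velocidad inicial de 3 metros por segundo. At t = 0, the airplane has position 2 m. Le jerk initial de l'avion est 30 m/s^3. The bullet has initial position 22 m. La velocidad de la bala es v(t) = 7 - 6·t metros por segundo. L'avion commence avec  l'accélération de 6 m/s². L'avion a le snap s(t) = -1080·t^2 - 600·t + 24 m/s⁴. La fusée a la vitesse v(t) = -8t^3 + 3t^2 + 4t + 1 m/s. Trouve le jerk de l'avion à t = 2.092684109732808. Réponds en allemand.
Ausgehend von dem Snap s(t) = -1080·t^2 - 600·t + 24, nehmen wir 1 Integral. Das Integral von dem Snap, mit j(0) = 30, ergibt den Ruck: j(t) = -360·t^3 - 300·t^2 + 24·t + 30. Mit j(t) = -360·t^3 - 300·t^2 + 24·t + 30 und Einsetzen von t = 2.092684109732808, finden wir j = -4532.81074164155.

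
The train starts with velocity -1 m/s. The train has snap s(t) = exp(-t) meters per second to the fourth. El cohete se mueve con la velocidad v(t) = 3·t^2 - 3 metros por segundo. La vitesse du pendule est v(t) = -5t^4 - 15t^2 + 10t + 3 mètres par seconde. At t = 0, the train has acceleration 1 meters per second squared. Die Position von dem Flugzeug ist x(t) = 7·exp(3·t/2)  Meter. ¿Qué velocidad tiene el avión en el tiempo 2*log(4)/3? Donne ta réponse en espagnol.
Partiendo de la posición x(t) = 7·exp(3·t/2), tomamos 1 derivada. Derivando la posición, obtenemos la velocidad: v(t) = 21·exp(3·t/2)/2. De la ecuación de la velocidad v(t) = 21·exp(3·t/2)/2, sustituimos t = 2*log(4)/3 para obtener v = 42.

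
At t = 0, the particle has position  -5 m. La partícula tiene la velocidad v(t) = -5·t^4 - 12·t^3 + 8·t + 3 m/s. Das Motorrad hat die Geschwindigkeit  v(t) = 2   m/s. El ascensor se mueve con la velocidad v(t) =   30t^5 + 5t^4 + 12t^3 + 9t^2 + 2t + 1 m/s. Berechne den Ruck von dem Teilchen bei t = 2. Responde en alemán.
Wir müssen unsere Gleichung für die Geschwindigkeit v(t) = -5·t^4 - 12·t^3 + 8·t + 3 2-mal ableiten. Durch Ableiten von der Geschwindigkeit erhalten wir die Beschleunigung: a(t) = -20·t^3 - 36·t^2 + 8. Die Ableitung von der Beschleunigung ergibt den Ruck: j(t) = -60·t^2 - 72·t. Wir haben den Ruck j(t) = -60·t^2 - 72·t. Durch Einsetzen von t = 2: j(2) = -384.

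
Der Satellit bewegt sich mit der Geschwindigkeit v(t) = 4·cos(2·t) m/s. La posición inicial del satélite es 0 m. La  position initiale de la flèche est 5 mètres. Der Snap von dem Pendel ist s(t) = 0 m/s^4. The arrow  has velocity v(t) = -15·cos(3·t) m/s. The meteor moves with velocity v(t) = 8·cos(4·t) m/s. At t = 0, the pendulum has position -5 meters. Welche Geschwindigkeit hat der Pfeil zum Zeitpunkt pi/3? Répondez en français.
Nous avons la vitesse v(t) = -15·cos(3·t). En substituant t = pi/3: v(pi/3) = 15.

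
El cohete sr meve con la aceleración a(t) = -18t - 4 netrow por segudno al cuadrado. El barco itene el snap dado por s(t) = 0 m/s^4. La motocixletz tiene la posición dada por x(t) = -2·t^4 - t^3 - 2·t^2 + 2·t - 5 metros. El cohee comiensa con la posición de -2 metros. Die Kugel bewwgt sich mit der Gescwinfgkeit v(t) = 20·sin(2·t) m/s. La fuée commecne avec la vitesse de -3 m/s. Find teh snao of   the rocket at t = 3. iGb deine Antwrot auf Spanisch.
Debemos derivar nuestra ecuación de la aceleración a(t) = -18·t - 4 2 veces. La derivada de la aceleración da la sacudida: j(t) = -18. Tomando d/dt de j(t), encontramos s(t) = 0. Tenemos el snap s(t) = 0. Sustituyendo t = 3: s(3) = 0.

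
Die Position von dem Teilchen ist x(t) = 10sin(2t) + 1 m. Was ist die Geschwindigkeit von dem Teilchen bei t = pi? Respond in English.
To solve this, we need to take 1 derivative of our position equation x(t) = 10·sin(2·t) + 1. Taking d/dt of x(t), we find v(t) = 20·cos(2·t). We have velocity v(t) = 20·cos(2·t). Substituting t = pi: v(pi) = 20.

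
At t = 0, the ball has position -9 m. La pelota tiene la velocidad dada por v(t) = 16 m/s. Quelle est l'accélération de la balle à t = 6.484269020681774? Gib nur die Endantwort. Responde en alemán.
Die Beschleunigung bei t = 6.484269020681774 ist a = 0.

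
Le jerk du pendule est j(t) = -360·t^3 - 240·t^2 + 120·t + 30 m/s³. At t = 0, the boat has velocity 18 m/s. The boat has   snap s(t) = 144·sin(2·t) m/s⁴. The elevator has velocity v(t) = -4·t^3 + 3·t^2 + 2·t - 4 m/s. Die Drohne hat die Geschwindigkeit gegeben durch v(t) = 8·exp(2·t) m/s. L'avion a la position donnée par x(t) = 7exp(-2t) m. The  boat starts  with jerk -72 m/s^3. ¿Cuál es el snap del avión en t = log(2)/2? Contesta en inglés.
We must differentiate our position equation x(t) = 7·exp(-2·t) 4 times. Differentiating position, we get velocity: v(t) = -14·exp(-2·t). The derivative of velocity gives acceleration: a(t) = 28·exp(-2·t). The derivative of acceleration gives jerk: j(t) = -56·exp(-2·t). The derivative of jerk gives snap: s(t) = 112·exp(-2·t). Using s(t) = 112·exp(-2·t) and substituting t = log(2)/2, we find s = 56.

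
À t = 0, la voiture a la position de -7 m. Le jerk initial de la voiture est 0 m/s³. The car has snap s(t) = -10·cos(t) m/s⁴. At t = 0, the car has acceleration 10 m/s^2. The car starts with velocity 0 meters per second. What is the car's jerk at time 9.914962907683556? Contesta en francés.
Nous devons intégrer notre équation du snap s(t) = -10·cos(t) 1 fois. En intégrant le snap et en utilisant la condition initiale j(0) = 0, nous obtenons j(t) = -10·sin(t). Nous avons le jerk j(t) = -10·sin(t). En substituant t = 9.914962907683556: j(9.914962907683556) = 4.70789064860740.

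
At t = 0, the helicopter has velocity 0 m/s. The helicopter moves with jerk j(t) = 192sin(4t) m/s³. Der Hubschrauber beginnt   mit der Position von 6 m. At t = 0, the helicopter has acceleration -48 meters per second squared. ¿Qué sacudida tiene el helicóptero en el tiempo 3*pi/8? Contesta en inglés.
Using j(t) = 192·sin(4·t) and substituting t = 3*pi/8, we find j = -192.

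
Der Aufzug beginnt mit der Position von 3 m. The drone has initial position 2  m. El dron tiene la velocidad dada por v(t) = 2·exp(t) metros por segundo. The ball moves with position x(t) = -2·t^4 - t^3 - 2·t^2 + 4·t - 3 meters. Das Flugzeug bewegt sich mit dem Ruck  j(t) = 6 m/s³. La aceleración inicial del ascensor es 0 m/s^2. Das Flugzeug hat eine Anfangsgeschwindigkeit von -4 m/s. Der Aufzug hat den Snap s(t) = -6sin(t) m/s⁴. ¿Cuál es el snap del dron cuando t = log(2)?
Debemos derivar nuestra ecuación de la velocidad v(t) = 2·exp(t) 3 veces. Derivando la velocidad, obtenemos la aceleración: a(t) = 2·exp(t). La derivada de la aceleración da la sacudida: j(t) = 2·exp(t). Derivando la sacudida, obtenemos el snap: s(t) = 2·exp(t). Usando s(t) = 2·exp(t) y sustituyendo t = log(2), encontramos s = 4.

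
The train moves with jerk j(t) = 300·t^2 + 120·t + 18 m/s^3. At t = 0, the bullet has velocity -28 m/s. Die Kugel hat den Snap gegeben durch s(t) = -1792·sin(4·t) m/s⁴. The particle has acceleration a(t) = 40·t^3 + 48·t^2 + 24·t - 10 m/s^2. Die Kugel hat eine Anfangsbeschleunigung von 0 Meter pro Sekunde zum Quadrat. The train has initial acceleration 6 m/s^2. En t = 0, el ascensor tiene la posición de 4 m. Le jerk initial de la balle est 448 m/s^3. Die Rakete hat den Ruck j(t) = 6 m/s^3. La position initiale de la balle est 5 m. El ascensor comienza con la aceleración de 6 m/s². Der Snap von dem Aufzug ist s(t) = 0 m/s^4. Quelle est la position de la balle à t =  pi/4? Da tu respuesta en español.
Debemos encontrar la integral de nuestra ecuación del snap s(t) = -1792·sin(4·t) 4 veces. La integral del snap, con j(0) = 448, da la sacudida: j(t) = 448·cos(4·t). La integral de la sacudida es la aceleración. Usando a(0) = 0, obtenemos a(t) = 112·sin(4·t). Tomando ∫a(t)dt y aplicando v(0) = -28, encontramos v(t) = -28·cos(4·t). Integrando la velocidad y usando la condición inicial x(0) = 5, obtenemos x(t) = 5 - 7·sin(4·t). De la ecuación de la posición x(t) = 5 - 7·sin(4·t), sustituimos t = pi/4 para obtener x = 5.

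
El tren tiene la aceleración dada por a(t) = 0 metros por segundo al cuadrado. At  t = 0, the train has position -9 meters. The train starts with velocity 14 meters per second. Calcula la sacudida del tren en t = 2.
Para resolver esto, necesitamos tomar 1 derivada de nuestra ecuación de la aceleración a(t) = 0. La derivada de la aceleración da la sacudida: j(t) = 0. De la ecuación de la sacudida j(t) = 0, sustituimos t = 2 para obtener j = 0.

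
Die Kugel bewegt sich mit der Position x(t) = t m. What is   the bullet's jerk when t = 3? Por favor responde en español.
Debemos derivar nuestra ecuación de la posición x(t) = t 3 veces. La derivada de la posición da la velocidad: v(t) = 1. Derivando la velocidad, obtenemos la aceleración: a(t) = 0. Derivando la aceleración, obtenemos la sacudida: j(t) = 0. Tenemos la sacudida j(t) = 0. Sustituyendo t = 3: j(3) = 0.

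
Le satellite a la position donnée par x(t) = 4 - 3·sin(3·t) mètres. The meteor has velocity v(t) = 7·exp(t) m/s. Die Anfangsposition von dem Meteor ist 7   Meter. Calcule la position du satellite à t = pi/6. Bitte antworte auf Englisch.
We have position x(t) = 4 - 3·sin(3·t). Substituting t = pi/6: x(pi/6) = 1.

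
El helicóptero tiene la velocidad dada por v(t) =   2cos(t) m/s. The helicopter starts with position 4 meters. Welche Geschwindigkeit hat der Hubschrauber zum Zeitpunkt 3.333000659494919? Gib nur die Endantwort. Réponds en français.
La réponse est -1.96347469472749.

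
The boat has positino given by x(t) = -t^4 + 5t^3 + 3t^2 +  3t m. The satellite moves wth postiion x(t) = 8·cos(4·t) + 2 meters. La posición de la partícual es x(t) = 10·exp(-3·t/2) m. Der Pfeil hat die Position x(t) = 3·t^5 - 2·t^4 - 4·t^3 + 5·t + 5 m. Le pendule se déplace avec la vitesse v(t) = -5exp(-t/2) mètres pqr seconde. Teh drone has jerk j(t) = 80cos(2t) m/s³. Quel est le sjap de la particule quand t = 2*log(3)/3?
Pour résoudre ceci, nous devons prendre 4 dérivées de notre équation de la position x(t) = 10·exp(-3·t/2). En dérivant la position, nous obtenons la vitesse: v(t) = -15·exp(-3·t/2). La dérivée de la vitesse donne l'accélération: a(t) = 45·exp(-3·t/2)/2. La dérivée de l'accélération donne le jerk: j(t) = -135·exp(-3·t/2)/4. En dérivant le jerk, nous obtenons le snap: s(t) = 405·exp(-3·t/2)/8. Nous avons le snap s(t) = 405·exp(-3·t/2)/8. En substituant t = 2*log(3)/3: s(2*log(3)/3) = 135/8.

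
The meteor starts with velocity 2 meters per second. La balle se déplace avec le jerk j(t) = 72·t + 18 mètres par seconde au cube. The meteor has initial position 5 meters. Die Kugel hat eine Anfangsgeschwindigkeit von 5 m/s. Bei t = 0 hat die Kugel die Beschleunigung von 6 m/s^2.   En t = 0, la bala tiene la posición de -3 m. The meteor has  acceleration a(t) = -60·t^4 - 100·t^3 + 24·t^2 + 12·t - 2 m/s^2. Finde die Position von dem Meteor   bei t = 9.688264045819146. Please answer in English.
We must find the integral of our acceleration equation a(t) = -60·t^4 - 100·t^3 + 24·t^2 + 12·t - 2 2 times. The antiderivative of acceleration is velocity. Using v(0) = 2, we get v(t) = -12·t^5 - 25·t^4 + 8·t^3 + 6·t^2 - 2·t + 2. The integral of velocity, with x(0) = 5, gives position: x(t) = -2·t^6 - 5·t^5 + 2·t^4 + 2·t^3 - t^2 + 2·t + 5. We have position x(t) = -2·t^6 - 5·t^5 + 2·t^4 + 2·t^3 - t^2 + 2·t + 5. Substituting t = 9.688264045819146: x(9.688264045819146) = -2061293.14118134.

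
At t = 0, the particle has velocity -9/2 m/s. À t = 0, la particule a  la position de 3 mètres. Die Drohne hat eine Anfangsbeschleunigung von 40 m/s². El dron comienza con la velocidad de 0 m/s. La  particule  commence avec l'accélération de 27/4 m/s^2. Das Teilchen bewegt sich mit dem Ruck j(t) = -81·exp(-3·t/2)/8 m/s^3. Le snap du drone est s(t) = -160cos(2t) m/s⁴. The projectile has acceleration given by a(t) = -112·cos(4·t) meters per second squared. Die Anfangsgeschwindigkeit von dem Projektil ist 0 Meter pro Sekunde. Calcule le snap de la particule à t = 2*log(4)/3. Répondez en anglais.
We must differentiate our jerk equation j(t) = -81·exp(-3·t/2)/8 1 time. The derivative of jerk gives snap: s(t) = 243·exp(-3·t/2)/16. From the given snap equation s(t) = 243·exp(-3·t/2)/16, we substitute t = 2*log(4)/3 to get s = 243/64.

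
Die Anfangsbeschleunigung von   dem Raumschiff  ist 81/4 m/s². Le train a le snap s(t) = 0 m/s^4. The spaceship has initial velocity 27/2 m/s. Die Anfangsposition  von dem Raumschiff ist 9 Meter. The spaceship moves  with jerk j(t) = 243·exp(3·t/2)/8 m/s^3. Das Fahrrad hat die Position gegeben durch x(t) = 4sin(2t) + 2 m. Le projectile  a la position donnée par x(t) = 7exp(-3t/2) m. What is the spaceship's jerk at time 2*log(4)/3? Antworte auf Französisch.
En utilisant j(t) = 243·exp(3·t/2)/8 et en substituant t = 2*log(4)/3, nous trouvons j = 243/2.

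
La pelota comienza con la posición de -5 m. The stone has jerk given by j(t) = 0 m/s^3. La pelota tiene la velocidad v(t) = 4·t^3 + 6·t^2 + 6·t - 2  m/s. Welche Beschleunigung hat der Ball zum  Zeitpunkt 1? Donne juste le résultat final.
a(1) = 30.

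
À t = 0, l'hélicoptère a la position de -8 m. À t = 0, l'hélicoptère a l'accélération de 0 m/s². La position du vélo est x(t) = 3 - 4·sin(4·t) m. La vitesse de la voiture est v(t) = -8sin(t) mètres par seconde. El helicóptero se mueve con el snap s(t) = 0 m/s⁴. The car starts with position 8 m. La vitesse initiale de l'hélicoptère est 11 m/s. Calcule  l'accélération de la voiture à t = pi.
En partant de la vitesse v(t) = -8·sin(t), nous prenons 1 dérivée. En prenant d/dt de v(t), nous trouvons a(t) = -8·cos(t). Nous avons l'accélération a(t) = -8·cos(t). En substituant t = pi: a(pi) = 8.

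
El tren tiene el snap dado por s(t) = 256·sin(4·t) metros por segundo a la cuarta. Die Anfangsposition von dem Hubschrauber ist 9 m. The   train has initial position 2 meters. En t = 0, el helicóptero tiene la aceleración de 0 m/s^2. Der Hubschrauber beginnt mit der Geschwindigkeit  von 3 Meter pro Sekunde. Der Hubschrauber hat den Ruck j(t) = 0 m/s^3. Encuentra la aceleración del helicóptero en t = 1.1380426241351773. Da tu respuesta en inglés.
To find the answer, we compute 1 integral of j(t) = 0. The integral of jerk, with a(0) = 0, gives acceleration: a(t) = 0. Using a(t) = 0 and substituting t = 1.1380426241351773, we find a = 0.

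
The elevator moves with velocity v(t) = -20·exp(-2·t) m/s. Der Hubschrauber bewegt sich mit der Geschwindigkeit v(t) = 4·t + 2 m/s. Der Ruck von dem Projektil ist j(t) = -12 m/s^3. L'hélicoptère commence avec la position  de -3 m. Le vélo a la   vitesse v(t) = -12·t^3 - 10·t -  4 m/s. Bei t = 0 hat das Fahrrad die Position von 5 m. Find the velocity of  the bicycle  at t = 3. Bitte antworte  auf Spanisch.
Usando v(t) = -12·t^3 - 10·t - 4 y sustituyendo t = 3, encontramos v = -358.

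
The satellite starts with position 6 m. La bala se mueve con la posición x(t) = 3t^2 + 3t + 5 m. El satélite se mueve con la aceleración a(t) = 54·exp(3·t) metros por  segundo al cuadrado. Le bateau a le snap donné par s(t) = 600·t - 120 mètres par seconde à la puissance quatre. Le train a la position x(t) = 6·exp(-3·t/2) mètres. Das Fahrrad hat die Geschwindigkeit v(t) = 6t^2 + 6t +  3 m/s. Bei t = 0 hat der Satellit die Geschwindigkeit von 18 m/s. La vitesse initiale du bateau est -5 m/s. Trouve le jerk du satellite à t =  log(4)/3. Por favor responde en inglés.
We must differentiate our acceleration equation a(t) = 54·exp(3·t) 1 time. The derivative of acceleration gives jerk: j(t) = 162·exp(3·t). We have jerk j(t) = 162·exp(3·t). Substituting t = log(4)/3: j(log(4)/3) = 648.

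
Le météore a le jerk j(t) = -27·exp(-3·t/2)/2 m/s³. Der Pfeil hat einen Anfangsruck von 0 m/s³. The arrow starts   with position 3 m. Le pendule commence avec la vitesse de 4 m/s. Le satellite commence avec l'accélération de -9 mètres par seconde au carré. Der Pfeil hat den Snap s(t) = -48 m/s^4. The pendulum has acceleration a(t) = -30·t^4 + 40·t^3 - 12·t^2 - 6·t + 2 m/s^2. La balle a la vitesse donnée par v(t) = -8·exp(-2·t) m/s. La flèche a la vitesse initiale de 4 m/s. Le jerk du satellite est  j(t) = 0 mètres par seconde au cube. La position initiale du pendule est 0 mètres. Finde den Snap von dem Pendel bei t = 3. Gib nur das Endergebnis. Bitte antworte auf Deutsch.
Der Snap bei t = 3 ist s = -2544.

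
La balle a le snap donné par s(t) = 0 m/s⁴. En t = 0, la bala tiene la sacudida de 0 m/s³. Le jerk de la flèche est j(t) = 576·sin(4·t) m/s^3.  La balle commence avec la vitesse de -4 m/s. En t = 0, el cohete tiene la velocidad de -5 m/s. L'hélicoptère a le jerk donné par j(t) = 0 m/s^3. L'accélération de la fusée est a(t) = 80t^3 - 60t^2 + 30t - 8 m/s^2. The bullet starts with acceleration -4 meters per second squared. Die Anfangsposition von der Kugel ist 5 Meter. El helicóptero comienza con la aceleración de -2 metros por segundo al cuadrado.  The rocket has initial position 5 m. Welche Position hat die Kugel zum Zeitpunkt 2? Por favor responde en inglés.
We must find the antiderivative of our snap equation s(t) = 0 4 times. The antiderivative of snap is jerk. Using j(0) = 0, we get j(t) = 0. Taking ∫j(t)dt and applying a(0) = -4, we find a(t) = -4. The antiderivative of acceleration is velocity. Using v(0) = -4, we get v(t) = -4·t - 4. The antiderivative of velocity, with x(0) = 5, gives position: x(t) = -2·t^2 - 4·t + 5. From the given position equation x(t) = -2·t^2 - 4·t + 5, we substitute t = 2 to get x = -11.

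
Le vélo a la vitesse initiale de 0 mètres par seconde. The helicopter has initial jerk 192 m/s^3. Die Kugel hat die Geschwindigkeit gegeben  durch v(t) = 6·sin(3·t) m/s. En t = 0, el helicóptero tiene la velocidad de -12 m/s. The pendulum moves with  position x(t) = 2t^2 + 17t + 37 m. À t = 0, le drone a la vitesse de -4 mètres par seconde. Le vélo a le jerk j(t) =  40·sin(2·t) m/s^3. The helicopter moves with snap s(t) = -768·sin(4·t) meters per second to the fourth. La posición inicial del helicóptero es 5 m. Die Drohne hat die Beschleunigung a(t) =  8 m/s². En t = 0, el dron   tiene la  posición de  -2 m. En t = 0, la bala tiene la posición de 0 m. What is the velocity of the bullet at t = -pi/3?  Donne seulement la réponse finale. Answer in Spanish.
La respuesta es 0.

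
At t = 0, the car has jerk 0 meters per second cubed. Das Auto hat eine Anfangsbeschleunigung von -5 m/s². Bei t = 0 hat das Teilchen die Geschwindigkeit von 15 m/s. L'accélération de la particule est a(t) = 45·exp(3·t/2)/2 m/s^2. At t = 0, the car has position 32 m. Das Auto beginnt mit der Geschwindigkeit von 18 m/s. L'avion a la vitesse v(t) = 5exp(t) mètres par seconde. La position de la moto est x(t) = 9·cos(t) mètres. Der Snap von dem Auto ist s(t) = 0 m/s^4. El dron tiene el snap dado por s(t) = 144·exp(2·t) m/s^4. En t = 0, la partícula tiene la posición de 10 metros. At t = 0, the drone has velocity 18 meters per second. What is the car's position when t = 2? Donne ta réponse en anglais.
To find the answer, we compute 4 integrals of s(t) = 0. The antiderivative of snap, with j(0) = 0, gives jerk: j(t) = 0. Integrating jerk and using the initial condition a(0) = -5, we get a(t) = -5. Taking ∫a(t)dt and applying v(0) = 18, we find v(t) = 18 - 5·t. Finding the integral of v(t) and using x(0) = 32: x(t) = -5·t^2/2 + 18·t + 32. Using x(t) = -5·t^2/2 + 18·t + 32 and substituting t = 2, we find x = 58.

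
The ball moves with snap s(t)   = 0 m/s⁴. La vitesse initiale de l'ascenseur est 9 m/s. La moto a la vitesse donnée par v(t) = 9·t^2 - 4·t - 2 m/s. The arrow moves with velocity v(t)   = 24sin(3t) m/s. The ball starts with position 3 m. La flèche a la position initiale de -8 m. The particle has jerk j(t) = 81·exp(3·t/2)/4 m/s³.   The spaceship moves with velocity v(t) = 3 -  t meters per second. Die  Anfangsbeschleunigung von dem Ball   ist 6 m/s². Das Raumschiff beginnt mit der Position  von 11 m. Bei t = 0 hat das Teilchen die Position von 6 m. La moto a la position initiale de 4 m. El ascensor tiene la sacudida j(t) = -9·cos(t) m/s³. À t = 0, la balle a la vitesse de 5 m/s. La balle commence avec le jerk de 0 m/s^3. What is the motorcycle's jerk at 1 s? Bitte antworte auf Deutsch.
Wir müssen unsere Gleichung für die Geschwindigkeit v(t) = 9·t^2 - 4·t - 2 2-mal ableiten. Durch Ableiten von der Geschwindigkeit erhalten wir die Beschleunigung: a(t) = 18·t - 4. Mit d/dt von a(t) finden wir j(t) = 18. Wir haben den Ruck j(t) = 18. Durch Einsetzen von t = 1: j(1) = 18.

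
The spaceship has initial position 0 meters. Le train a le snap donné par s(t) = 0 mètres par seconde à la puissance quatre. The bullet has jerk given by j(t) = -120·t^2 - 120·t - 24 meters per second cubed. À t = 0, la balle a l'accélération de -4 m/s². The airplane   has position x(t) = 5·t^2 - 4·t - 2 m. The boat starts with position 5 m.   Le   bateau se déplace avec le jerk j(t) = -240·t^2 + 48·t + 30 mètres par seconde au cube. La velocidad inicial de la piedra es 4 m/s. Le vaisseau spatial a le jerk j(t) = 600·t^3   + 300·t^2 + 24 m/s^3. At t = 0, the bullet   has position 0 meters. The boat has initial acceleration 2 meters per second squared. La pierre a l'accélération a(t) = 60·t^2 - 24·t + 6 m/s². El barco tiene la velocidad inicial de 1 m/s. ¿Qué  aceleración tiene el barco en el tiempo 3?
Necesitamos integrar nuestra ecuación de la sacudida j(t) = -240·t^2 + 48·t + 30 1 vez. Integrando la sacudida y usando la condición inicial a(0) = 2, obtenemos a(t) = -80·t^3 + 24·t^2 + 30·t + 2. Tenemos la aceleración a(t) = -80·t^3 + 24·t^2 + 30·t + 2. Sustituyendo t = 3: a(3) = -1852.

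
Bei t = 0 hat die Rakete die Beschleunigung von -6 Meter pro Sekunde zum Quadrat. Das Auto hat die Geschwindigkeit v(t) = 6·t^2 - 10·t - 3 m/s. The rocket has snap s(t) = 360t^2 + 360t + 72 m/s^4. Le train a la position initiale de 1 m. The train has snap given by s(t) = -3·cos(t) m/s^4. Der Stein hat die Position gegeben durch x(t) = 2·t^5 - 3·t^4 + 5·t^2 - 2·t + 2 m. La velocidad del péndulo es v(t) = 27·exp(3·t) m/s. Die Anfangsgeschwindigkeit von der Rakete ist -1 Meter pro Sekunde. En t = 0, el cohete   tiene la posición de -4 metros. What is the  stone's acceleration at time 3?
Starting from position x(t) = 2·t^5 - 3·t^4 + 5·t^2 - 2·t + 2, we take 2 derivatives. Taking d/dt of x(t), we find v(t) = 10·t^4 - 12·t^3 + 10·t - 2. Differentiating velocity, we get acceleration: a(t) = 40·t^3 - 36·t^2 + 10. Using a(t) = 40·t^3 - 36·t^2 + 10 and substituting t = 3, we find a = 766.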